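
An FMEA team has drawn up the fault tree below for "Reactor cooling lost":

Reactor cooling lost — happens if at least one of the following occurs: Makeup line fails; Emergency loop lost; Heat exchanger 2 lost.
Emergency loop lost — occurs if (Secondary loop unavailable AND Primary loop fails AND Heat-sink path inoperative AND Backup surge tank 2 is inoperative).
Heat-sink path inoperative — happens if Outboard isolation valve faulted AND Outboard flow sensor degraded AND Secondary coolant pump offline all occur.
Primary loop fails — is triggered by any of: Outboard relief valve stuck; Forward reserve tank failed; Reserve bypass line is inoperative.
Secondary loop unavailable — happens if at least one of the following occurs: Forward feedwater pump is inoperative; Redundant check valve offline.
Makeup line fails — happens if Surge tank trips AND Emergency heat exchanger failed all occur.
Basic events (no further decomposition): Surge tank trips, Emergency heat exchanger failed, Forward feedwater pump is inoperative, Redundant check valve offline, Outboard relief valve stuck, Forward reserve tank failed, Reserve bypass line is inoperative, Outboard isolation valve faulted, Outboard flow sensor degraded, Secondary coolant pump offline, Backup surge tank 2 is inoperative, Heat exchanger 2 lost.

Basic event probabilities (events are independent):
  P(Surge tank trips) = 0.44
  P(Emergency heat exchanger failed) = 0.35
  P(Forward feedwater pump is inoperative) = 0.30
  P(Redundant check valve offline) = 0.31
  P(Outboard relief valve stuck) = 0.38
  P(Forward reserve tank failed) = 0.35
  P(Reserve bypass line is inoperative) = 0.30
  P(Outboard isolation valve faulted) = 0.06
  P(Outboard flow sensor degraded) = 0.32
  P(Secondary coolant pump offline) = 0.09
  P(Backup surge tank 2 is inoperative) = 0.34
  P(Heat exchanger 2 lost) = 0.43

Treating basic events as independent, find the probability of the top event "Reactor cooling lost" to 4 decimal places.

P(Makeup line fails) [AND] = 0.44 × 0.35 = 0.154000
P(Secondary loop unavailable) [OR] = 1 − (1−0.30) × (1−0.31) = 0.517000
P(Primary loop fails) [OR] = 1 − (1−0.38) × (1−0.35) × (1−0.30) = 0.717900
P(Heat-sink path inoperative) [AND] = 0.06 × 0.32 × 0.09 = 0.001728
P(Emergency loop lost) [AND] = 0.517000 × 0.717900 × 0.001728 × 0.34 = 0.000218
P(Reactor cooling lost) [OR] = 1 − (1−0.154000) × (1−0.000218) × (1−0.43) = 0.517885
Rounded to 4 decimal places: P(Reactor cooling lost) ≈ 0.5179.

0.5179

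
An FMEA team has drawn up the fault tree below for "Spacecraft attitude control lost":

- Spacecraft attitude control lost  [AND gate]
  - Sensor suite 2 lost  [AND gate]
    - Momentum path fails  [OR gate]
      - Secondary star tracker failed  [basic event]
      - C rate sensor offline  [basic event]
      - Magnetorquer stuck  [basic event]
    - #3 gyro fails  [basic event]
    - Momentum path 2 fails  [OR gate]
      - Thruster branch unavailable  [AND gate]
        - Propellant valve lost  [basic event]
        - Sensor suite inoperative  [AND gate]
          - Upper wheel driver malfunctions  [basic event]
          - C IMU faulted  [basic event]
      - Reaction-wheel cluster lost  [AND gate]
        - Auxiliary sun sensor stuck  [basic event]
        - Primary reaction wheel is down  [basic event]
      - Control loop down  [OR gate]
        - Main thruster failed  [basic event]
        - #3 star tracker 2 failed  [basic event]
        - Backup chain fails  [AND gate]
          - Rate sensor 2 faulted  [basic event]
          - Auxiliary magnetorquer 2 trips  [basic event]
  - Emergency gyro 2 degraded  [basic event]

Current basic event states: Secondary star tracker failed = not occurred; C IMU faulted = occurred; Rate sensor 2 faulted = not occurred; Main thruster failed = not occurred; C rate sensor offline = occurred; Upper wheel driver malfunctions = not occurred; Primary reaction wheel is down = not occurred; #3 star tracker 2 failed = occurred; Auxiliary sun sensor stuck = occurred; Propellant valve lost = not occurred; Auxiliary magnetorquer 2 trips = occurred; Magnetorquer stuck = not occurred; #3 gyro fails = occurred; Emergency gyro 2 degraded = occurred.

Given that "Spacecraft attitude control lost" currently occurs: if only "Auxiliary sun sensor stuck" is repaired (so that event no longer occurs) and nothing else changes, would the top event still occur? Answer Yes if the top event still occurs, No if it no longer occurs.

Yes

Counterfactual: set "Auxiliary sun sensor stuck" to not occurred.
Momentum path fails [OR]: Secondary star tracker failed=not, C rate sensor offline=occurs, Magnetorquer stuck=not → at least one input occurs → occurs.
Sensor suite inoperative [AND]: Upper wheel driver malfunctions=not, C IMU faulted=occurs → not all inputs occur → does not occur.
Thruster branch unavailable [AND]: Propellant valve lost=not, Sensor suite inoperative=not → not all inputs occur → does not occur.
Reaction-wheel cluster lost [AND]: Auxiliary sun sensor stuck=not, Primary reaction wheel is down=not → not all inputs occur → does not occur.
Backup chain fails [AND]: Rate sensor 2 faulted=not, Auxiliary magnetorquer 2 trips=occurs → not all inputs occur → does not occur.
Control loop down [OR]: Main thruster failed=not, #3 star tracker 2 failed=occurs, Backup chain fails=not → at least one input occurs → occurs.
Momentum path 2 fails [OR]: Thruster branch unavailable=not, Reaction-wheel cluster lost=not, Control loop down=occurs → at least one input occurs → occurs.
Sensor suite 2 lost [AND]: Momentum path fails=occurs, #3 gyro fails=occurs, Momentum path 2 fails=occurs → all inputs occur → occurs.
Spacecraft attitude control lost [AND]: Sensor suite 2 lost=occurs, Emergency gyro 2 degraded=occurs → all inputs occur → occurs.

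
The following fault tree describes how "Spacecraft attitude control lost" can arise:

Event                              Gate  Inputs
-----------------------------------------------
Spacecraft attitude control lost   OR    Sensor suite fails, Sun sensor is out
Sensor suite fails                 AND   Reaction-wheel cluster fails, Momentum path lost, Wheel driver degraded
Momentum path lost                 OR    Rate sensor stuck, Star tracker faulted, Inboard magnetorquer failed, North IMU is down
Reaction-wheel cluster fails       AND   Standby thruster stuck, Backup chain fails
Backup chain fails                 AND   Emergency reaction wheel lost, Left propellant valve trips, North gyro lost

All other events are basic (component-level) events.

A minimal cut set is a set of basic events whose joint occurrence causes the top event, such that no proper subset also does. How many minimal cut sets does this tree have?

Backup chain fails [AND]: one cut set from each child combined → 1 × 1 × 1 = 1 cut set(s).
Reaction-wheel cluster fails [AND]: one cut set from each child combined → 1 × 1 = 1 cut set(s).
Momentum path lost [OR]: union of children's cut sets → 4 cut set(s).
Sensor suite fails [AND]: one cut set from each child combined → 1 × 4 × 1 = 4 cut set(s).
Spacecraft attitude control lost [OR]: union of children's cut sets → 5 cut set(s).
Minimal cut sets: {Emergency reaction wheel lost, Left propellant valve trips, North gyro lost, Rate sensor stuck, Standby thruster stuck, Wheel driver degraded}; {Emergency reaction wheel lost, Left propellant valve trips, North gyro lost, Standby thruster stuck, Star tracker faulted, Wheel driver degraded}; {Emergency reaction wheel lost, Inboard magnetorquer failed, Left propellant valve trips, North gyro lost, Standby thruster stuck, Wheel driver degraded}; {Emergency reaction wheel lost, Left propellant valve trips, North IMU is down, North gyro lost, Standby thruster stuck, Wheel driver degraded}; {Sun sensor is out}.

5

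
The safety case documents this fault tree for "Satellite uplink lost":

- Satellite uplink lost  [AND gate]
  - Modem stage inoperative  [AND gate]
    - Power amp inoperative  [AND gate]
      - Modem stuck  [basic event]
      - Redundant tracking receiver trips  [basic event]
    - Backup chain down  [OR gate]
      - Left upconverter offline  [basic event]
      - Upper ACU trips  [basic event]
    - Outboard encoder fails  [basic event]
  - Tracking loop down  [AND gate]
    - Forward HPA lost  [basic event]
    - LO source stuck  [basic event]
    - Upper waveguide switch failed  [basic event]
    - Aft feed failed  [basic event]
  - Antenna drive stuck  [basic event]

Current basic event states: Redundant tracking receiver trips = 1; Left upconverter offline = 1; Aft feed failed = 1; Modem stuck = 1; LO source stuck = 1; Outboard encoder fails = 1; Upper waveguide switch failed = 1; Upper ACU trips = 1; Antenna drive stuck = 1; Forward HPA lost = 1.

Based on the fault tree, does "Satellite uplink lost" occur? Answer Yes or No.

Power amp inoperative [AND]: Modem stuck=occurs, Redundant tracking receiver trips=occurs → all inputs occur → occurs.
Backup chain down [OR]: Left upconverter offline=occurs, Upper ACU trips=occurs → at least one input occurs → occurs.
Modem stage inoperative [AND]: Power amp inoperative=occurs, Backup chain down=occurs, Outboard encoder fails=occurs → all inputs occur → occurs.
Tracking loop down [AND]: Forward HPA lost=occurs, LO source stuck=occurs, Upper waveguide switch failed=occurs, Aft feed failed=occurs → all inputs occur → occurs.
Satellite uplink lost [AND]: Modem stage inoperative=occurs, Tracking loop down=occurs, Antenna drive stuck=occurs → all inputs occur → occurs.

Yes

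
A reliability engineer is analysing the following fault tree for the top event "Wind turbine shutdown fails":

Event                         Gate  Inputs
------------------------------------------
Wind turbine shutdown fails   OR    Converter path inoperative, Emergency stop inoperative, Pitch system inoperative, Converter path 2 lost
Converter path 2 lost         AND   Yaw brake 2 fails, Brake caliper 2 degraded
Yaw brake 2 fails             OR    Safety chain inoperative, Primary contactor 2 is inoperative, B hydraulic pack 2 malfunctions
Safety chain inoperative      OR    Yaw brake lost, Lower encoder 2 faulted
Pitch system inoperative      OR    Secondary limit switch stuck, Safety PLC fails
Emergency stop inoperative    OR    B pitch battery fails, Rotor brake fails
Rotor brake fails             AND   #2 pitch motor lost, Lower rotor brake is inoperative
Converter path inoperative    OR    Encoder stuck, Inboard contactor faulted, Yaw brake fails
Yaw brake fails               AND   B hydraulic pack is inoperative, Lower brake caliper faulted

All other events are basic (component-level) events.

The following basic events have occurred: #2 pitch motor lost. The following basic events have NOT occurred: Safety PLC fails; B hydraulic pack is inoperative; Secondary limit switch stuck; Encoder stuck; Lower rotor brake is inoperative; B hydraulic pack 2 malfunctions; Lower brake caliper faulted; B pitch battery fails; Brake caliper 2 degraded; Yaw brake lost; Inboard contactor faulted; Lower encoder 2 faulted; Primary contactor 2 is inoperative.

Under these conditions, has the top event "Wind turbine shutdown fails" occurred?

No

Yaw brake fails [AND]: B hydraulic pack is inoperative=not, Lower brake caliper faulted=not → not all inputs occur → does not occur.
Converter path inoperative [OR]: Encoder stuck=not, Inboard contactor faulted=not, Yaw brake fails=not → no input occurs → does not occur.
Rotor brake fails [AND]: #2 pitch motor lost=occurs, Lower rotor brake is inoperative=not → not all inputs occur → does not occur.
Emergency stop inoperative [OR]: B pitch battery fails=not, Rotor brake fails=not → no input occurs → does not occur.
Pitch system inoperative [OR]: Secondary limit switch stuck=not, Safety PLC fails=not → no input occurs → does not occur.
Safety chain inoperative [OR]: Yaw brake lost=not, Lower encoder 2 faulted=not → no input occurs → does not occur.
Yaw brake 2 fails [OR]: Safety chain inoperative=not, Primary contactor 2 is inoperative=not, B hydraulic pack 2 malfunctions=not → no input occurs → does not occur.
Converter path 2 lost [AND]: Yaw brake 2 fails=not, Brake caliper 2 degraded=not → not all inputs occur → does not occur.
Wind turbine shutdown fails [OR]: Converter path inoperative=not, Emergency stop inoperative=not, Pitch system inoperative=not, Converter path 2 lost=not → no input occurs → does not occur.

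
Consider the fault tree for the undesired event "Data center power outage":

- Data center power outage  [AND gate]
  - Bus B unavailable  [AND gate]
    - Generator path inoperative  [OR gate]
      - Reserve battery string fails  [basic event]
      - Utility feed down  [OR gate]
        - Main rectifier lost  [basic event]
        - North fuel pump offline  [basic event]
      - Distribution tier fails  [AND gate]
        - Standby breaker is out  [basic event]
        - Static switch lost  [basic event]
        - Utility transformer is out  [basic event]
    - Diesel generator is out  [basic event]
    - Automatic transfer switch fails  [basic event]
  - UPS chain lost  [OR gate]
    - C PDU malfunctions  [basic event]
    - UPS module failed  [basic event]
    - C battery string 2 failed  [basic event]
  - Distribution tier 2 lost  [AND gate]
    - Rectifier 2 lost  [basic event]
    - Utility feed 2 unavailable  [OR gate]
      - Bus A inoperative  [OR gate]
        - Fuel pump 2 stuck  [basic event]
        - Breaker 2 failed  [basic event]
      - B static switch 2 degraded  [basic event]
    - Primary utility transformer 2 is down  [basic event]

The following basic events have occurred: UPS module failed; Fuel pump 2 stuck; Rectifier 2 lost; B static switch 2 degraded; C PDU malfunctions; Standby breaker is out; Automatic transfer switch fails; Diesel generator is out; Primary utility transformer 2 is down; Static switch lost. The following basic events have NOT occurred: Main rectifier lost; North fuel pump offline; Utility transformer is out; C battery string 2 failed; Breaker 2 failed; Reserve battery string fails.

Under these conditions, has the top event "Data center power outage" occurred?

No

Utility feed down [OR]: Main rectifier lost=not, North fuel pump offline=not → no input occurs → does not occur.
Distribution tier fails [AND]: Standby breaker is out=occurs, Static switch lost=occurs, Utility transformer is out=not → not all inputs occur → does not occur.
Generator path inoperative [OR]: Reserve battery string fails=not, Utility feed down=not, Distribution tier fails=not → no input occurs → does not occur.
Bus B unavailable [AND]: Generator path inoperative=not, Diesel generator is out=occurs, Automatic transfer switch fails=occurs → not all inputs occur → does not occur.
UPS chain lost [OR]: C PDU malfunctions=occurs, UPS module failed=occurs, C battery string 2 failed=not → at least one input occurs → occurs.
Bus A inoperative [OR]: Fuel pump 2 stuck=occurs, Breaker 2 failed=not → at least one input occurs → occurs.
Utility feed 2 unavailable [OR]: Bus A inoperative=occurs, B static switch 2 degraded=occurs → at least one input occurs → occurs.
Distribution tier 2 lost [AND]: Rectifier 2 lost=occurs, Utility feed 2 unavailable=occurs, Primary utility transformer 2 is down=occurs → all inputs occur → occurs.
Data center power outage [AND]: Bus B unavailable=not, UPS chain lost=occurs, Distribution tier 2 lost=occurs → not all inputs occur → does not occur.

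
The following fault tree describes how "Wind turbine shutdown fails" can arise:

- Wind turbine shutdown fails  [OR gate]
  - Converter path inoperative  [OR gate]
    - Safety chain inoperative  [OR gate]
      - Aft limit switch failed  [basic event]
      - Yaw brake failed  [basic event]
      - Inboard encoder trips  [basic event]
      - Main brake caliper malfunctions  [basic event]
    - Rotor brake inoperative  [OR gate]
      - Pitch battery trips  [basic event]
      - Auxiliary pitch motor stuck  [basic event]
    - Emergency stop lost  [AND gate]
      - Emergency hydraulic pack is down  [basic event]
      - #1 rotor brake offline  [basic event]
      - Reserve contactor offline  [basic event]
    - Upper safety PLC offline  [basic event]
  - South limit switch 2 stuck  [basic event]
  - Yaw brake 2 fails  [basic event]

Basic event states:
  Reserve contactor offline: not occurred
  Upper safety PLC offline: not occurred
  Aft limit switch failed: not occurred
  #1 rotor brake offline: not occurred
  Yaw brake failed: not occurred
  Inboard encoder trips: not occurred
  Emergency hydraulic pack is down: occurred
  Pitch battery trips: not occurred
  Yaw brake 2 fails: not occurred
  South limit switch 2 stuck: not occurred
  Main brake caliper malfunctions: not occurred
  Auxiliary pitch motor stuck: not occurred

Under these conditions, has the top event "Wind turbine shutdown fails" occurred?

No

Safety chain inoperative [OR]: Aft limit switch failed=not, Yaw brake failed=not, Inboard encoder trips=not, Main brake caliper malfunctions=not → no input occurs → does not occur.
Rotor brake inoperative [OR]: Pitch battery trips=not, Auxiliary pitch motor stuck=not → no input occurs → does not occur.
Emergency stop lost [AND]: Emergency hydraulic pack is down=occurs, #1 rotor brake offline=not, Reserve contactor offline=not → not all inputs occur → does not occur.
Converter path inoperative [OR]: Safety chain inoperative=not, Rotor brake inoperative=not, Emergency stop lost=not, Upper safety PLC offline=not → no input occurs → does not occur.
Wind turbine shutdown fails [OR]: Converter path inoperative=not, South limit switch 2 stuck=not, Yaw brake 2 fails=not → no input occurs → does not occur.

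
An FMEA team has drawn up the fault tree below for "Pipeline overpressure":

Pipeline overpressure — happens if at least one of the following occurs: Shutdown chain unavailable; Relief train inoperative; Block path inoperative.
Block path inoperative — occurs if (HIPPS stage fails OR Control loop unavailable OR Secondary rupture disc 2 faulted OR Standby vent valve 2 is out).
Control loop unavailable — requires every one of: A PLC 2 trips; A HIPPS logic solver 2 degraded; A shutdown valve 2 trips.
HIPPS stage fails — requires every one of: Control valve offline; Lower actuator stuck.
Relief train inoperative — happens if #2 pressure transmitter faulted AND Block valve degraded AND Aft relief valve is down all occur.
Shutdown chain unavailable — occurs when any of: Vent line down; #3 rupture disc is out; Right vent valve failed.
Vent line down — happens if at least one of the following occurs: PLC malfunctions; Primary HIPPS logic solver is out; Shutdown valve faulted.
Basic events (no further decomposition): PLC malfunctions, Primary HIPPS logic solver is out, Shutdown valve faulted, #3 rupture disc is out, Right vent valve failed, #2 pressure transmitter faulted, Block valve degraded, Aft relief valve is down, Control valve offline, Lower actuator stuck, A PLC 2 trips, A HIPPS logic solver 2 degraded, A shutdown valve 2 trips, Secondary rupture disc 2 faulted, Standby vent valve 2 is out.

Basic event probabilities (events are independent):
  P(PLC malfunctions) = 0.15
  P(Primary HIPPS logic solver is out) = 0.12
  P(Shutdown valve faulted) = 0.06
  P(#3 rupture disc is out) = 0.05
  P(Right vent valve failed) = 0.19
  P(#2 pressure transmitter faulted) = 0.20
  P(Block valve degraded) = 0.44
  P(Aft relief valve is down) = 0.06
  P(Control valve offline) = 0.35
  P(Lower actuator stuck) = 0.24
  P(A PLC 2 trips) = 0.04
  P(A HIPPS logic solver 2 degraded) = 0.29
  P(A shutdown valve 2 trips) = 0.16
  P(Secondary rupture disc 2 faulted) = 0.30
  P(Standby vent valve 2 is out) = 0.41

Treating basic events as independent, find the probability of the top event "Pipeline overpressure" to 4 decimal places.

P(Vent line down) [OR] = 1 − (1−0.15) × (1−0.12) × (1−0.06) = 0.296880
P(Shutdown chain unavailable) [OR] = 1 − (1−0.296880) × (1−0.05) × (1−0.19) = 0.458949
P(Relief train inoperative) [AND] = 0.20 × 0.44 × 0.06 = 0.005280
P(HIPPS stage fails) [AND] = 0.35 × 0.24 = 0.084000
P(Control loop unavailable) [AND] = 0.04 × 0.29 × 0.16 = 0.001856
P(Block path inoperative) [OR] = 1 − (1−0.084000) × (1−0.001856) × (1−0.30) × (1−0.41) = 0.622394
P(Pipeline overpressure) [OR] = 1 − (1−0.458949) × (1−0.005280) × (1−0.622394) = 0.796775
Rounded to 4 decimal places: P(Pipeline overpressure) ≈ 0.7968.

0.7968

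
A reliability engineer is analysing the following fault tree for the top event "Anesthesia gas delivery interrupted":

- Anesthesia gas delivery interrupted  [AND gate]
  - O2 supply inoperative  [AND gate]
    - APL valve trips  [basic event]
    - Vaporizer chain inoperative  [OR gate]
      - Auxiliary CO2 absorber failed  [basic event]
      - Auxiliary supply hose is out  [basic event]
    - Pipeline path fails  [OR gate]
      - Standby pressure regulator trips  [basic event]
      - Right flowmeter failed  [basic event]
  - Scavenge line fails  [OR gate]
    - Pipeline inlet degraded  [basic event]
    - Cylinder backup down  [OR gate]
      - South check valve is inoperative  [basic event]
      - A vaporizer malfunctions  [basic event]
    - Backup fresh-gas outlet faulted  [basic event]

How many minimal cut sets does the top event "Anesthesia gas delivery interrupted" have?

Vaporizer chain inoperative [OR]: union of children's cut sets → 2 cut set(s).
Pipeline path fails [OR]: union of children's cut sets → 2 cut set(s).
O2 supply inoperative [AND]: one cut set from each child combined → 1 × 2 × 2 = 4 cut set(s).
Cylinder backup down [OR]: union of children's cut sets → 2 cut set(s).
Scavenge line fails [OR]: union of children's cut sets → 4 cut set(s).
Anesthesia gas delivery interrupted [AND]: one cut set from each child combined → 4 × 4 = 16 cut set(s).

16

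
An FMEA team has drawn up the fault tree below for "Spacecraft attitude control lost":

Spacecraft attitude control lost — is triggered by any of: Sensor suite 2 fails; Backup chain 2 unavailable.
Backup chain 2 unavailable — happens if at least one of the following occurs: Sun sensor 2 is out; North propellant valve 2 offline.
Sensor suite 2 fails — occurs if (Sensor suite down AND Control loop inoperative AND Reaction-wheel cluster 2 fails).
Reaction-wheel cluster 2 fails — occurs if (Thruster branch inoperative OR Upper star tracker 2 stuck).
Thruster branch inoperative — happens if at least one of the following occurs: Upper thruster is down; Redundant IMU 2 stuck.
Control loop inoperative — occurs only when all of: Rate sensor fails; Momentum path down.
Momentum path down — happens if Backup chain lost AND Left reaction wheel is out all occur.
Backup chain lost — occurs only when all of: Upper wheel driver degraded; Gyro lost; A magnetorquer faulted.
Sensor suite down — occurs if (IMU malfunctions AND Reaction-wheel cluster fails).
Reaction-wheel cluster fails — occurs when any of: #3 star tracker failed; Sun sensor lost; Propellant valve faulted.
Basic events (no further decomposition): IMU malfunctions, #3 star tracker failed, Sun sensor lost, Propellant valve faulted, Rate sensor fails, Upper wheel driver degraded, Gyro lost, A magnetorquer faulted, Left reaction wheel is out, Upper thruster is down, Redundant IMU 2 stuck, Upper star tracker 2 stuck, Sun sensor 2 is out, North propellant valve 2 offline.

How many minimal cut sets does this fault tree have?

11

Reaction-wheel cluster fails [OR]: union of children's cut sets → 3 cut set(s).
Sensor suite down [AND]: one cut set from each child combined → 1 × 3 = 3 cut set(s).
Backup chain lost [AND]: one cut set from each child combined → 1 × 1 × 1 = 1 cut set(s).
Momentum path down [AND]: one cut set from each child combined → 1 × 1 = 1 cut set(s).
Control loop inoperative [AND]: one cut set from each child combined → 1 × 1 = 1 cut set(s).
Thruster branch inoperative [OR]: union of children's cut sets → 2 cut set(s).
Reaction-wheel cluster 2 fails [OR]: union of children's cut sets → 3 cut set(s).
Sensor suite 2 fails [AND]: one cut set from each child combined → 3 × 1 × 3 = 9 cut set(s).
Backup chain 2 unavailable [OR]: union of children's cut sets → 2 cut set(s).
Spacecraft attitude control lost [OR]: union of children's cut sets → 11 cut set(s).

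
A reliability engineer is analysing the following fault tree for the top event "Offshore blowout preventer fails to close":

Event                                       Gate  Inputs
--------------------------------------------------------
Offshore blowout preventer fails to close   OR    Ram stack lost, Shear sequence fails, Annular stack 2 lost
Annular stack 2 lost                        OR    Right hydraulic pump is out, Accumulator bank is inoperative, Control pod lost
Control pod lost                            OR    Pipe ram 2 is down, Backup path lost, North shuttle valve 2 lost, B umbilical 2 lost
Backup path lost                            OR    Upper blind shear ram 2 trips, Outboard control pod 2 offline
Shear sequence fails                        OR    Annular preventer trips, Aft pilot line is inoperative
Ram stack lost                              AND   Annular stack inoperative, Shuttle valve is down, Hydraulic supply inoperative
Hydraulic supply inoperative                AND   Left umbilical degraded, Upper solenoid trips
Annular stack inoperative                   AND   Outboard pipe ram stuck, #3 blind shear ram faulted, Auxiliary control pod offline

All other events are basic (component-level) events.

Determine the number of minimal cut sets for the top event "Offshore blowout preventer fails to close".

Annular stack inoperative [AND]: one cut set from each child combined → 1 × 1 × 1 = 1 cut set(s).
Hydraulic supply inoperative [AND]: one cut set from each child combined → 1 × 1 = 1 cut set(s).
Ram stack lost [AND]: one cut set from each child combined → 1 × 1 × 1 = 1 cut set(s).
Shear sequence fails [OR]: union of children's cut sets → 2 cut set(s).
Backup path lost [OR]: union of children's cut sets → 2 cut set(s).
Control pod lost [OR]: union of children's cut sets → 5 cut set(s).
Annular stack 2 lost [OR]: union of children's cut sets → 7 cut set(s).
Offshore blowout preventer fails to close [OR]: union of children's cut sets → 10 cut set(s).
Minimal cut sets: {#3 blind shear ram faulted, Auxiliary control pod offline, Left umbilical degraded, Outboard pipe ram stuck, Shuttle valve is down, Upper solenoid trips}; {Annular preventer trips}; {Aft pilot line is inoperative}; {Right hydraulic pump is out}; {Accumulator bank is inoperative}; {Pipe ram 2 is down}; {Upper blind shear ram 2 trips}; {Outboard control pod 2 offline}; {North shuttle valve 2 lost}; {B umbilical 2 lost}.

10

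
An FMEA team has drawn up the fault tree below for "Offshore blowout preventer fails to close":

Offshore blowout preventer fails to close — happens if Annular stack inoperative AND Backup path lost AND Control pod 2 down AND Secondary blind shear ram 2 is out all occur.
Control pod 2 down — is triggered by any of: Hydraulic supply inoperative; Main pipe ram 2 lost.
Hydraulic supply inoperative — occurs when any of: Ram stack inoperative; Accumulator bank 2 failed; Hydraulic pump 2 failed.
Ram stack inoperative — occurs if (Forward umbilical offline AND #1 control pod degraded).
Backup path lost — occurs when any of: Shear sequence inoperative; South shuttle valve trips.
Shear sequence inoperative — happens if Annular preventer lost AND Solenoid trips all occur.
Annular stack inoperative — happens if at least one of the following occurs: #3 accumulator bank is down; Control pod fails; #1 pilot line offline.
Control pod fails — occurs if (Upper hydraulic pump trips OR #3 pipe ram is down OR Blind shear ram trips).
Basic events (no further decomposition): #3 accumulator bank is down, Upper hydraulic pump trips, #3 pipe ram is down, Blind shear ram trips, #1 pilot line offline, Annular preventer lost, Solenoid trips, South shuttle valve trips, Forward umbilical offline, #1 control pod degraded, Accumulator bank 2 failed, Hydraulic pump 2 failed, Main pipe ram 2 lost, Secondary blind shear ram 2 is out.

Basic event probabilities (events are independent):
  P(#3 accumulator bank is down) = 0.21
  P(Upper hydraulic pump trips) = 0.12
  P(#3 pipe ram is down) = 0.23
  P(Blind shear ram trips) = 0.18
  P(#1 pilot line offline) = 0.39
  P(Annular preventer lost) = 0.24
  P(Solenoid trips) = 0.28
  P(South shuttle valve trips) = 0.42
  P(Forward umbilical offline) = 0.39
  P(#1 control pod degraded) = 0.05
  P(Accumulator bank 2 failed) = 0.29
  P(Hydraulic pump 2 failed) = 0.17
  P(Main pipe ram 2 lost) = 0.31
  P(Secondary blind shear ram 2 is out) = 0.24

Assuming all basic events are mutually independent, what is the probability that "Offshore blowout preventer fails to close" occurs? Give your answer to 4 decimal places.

0.0485

P(Control pod fails) [OR] = 1 − (1−0.12) × (1−0.23) × (1−0.18) = 0.444368
P(Annular stack inoperative) [OR] = 1 − (1−0.21) × (1−0.444368) × (1−0.39) = 0.732241
P(Shear sequence inoperative) [AND] = 0.24 × 0.28 = 0.067200
P(Backup path lost) [OR] = 1 − (1−0.067200) × (1−0.42) = 0.458976
P(Ram stack inoperative) [AND] = 0.39 × 0.05 = 0.019500
P(Hydraulic supply inoperative) [OR] = 1 − (1−0.019500) × (1−0.29) × (1−0.17) = 0.422191
P(Control pod 2 down) [OR] = 1 − (1−0.422191) × (1−0.31) = 0.601312
P(Offshore blowout preventer fails to close) [AND] = 0.732241 × 0.458976 × 0.601312 × 0.24 = 0.048501
Rounded to 4 decimal places: P(Offshore blowout preventer fails to close) ≈ 0.0485.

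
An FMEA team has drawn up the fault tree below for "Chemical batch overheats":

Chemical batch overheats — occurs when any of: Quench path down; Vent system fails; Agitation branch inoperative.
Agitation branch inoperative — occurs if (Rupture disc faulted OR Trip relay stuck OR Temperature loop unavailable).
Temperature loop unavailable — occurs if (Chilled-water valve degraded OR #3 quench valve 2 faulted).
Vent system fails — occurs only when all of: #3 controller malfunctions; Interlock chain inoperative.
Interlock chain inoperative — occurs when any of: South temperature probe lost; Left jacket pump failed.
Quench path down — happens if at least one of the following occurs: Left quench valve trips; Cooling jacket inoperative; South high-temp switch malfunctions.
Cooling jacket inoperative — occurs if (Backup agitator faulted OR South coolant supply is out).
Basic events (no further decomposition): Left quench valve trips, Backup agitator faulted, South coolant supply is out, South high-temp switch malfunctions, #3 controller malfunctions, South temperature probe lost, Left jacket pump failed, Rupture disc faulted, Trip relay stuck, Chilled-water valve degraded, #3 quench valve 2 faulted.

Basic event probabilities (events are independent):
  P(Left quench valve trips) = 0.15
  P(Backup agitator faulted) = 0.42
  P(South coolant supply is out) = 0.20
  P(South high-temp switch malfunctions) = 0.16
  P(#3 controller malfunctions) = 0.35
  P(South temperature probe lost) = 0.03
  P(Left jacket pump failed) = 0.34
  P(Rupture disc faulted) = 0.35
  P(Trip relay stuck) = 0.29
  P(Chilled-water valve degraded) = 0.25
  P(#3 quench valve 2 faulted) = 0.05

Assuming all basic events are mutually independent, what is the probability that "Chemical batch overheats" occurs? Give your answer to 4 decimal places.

P(Cooling jacket inoperative) [OR] = 1 − (1−0.42) × (1−0.20) = 0.536000
P(Quench path down) [OR] = 1 − (1−0.15) × (1−0.536000) × (1−0.16) = 0.668704
P(Interlock chain inoperative) [OR] = 1 − (1−0.03) × (1−0.34) = 0.359800
P(Vent system fails) [AND] = 0.35 × 0.359800 = 0.125930
P(Temperature loop unavailable) [OR] = 1 − (1−0.25) × (1−0.05) = 0.287500
P(Agitation branch inoperative) [OR] = 1 − (1−0.35) × (1−0.29) × (1−0.287500) = 0.671181
P(Chemical batch overheats) [OR] = 1 − (1−0.668704) × (1−0.125930) × (1−0.671181) = 0.904782
Rounded to 4 decimal places: P(Chemical batch overheats) ≈ 0.9048.

0.9048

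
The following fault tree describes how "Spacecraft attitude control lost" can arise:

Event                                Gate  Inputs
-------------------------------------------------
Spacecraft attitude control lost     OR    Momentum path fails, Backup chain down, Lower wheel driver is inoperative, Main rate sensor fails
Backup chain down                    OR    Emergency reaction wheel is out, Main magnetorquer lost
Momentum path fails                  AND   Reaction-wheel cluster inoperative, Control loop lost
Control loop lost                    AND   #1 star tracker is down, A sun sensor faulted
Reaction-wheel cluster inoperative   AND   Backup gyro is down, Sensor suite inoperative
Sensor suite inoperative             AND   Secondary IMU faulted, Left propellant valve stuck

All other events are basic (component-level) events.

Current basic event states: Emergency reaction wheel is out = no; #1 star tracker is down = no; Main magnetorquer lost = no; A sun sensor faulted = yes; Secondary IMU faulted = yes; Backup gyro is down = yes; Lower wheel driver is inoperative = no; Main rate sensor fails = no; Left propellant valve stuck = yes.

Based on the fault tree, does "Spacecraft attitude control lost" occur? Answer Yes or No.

Sensor suite inoperative [AND]: Secondary IMU faulted=occurs, Left propellant valve stuck=occurs → all inputs occur → occurs.
Reaction-wheel cluster inoperative [AND]: Backup gyro is down=occurs, Sensor suite inoperative=occurs → all inputs occur → occurs.
Control loop lost [AND]: #1 star tracker is down=not, A sun sensor faulted=occurs → not all inputs occur → does not occur.
Momentum path fails [AND]: Reaction-wheel cluster inoperative=occurs, Control loop lost=not → not all inputs occur → does not occur.
Backup chain down [OR]: Emergency reaction wheel is out=not, Main magnetorquer lost=not → no input occurs → does not occur.
Spacecraft attitude control lost [OR]: Momentum path fails=not, Backup chain down=not, Lower wheel driver is inoperative=not, Main rate sensor fails=not → no input occurs → does not occur.

No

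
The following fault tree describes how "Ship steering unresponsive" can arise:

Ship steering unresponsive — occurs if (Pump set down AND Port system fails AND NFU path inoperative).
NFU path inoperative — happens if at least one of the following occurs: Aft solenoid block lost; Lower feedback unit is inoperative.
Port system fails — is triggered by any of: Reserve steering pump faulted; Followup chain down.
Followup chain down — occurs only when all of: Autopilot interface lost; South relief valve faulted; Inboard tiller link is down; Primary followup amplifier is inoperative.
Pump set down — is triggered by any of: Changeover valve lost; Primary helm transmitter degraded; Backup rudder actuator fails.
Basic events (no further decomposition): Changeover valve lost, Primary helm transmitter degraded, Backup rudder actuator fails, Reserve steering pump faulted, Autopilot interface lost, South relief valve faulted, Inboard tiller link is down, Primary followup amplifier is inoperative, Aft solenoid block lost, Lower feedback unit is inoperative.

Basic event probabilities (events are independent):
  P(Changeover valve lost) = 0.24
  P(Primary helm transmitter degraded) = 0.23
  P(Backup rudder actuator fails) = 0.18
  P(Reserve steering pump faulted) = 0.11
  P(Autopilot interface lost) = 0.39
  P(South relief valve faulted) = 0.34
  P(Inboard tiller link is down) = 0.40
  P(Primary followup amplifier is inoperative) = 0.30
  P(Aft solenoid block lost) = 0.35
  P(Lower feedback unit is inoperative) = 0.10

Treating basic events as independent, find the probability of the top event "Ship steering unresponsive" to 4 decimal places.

0.0268

P(Pump set down) [OR] = 1 − (1−0.24) × (1−0.23) × (1−0.18) = 0.520136
P(Followup chain down) [AND] = 0.39 × 0.34 × 0.40 × 0.30 = 0.015912
P(Port system fails) [OR] = 1 − (1−0.11) × (1−0.015912) = 0.124162
P(NFU path inoperative) [OR] = 1 − (1−0.35) × (1−0.10) = 0.415000
P(Ship steering unresponsive) [AND] = 0.520136 × 0.124162 × 0.415000 = 0.026801
Rounded to 4 decimal places: P(Ship steering unresponsive) ≈ 0.0268.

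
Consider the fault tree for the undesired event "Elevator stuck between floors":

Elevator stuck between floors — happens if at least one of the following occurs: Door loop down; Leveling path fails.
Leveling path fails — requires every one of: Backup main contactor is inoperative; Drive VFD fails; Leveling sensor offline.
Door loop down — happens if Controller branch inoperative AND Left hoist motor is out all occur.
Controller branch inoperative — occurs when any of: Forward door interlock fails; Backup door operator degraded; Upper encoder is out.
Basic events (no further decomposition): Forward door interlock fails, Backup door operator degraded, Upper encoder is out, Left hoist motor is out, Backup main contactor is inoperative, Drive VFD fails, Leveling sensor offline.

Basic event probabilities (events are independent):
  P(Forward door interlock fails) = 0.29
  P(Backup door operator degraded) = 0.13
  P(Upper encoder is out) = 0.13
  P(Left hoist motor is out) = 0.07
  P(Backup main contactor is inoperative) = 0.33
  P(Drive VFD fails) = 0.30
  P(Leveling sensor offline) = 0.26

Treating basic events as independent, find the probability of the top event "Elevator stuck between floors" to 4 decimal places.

0.0573

P(Controller branch inoperative) [OR] = 1 − (1−0.29) × (1−0.13) × (1−0.13) = 0.462601
P(Door loop down) [AND] = 0.462601 × 0.07 = 0.032382
P(Leveling path fails) [AND] = 0.33 × 0.30 × 0.26 = 0.025740
P(Elevator stuck between floors) [OR] = 1 − (1−0.032382) × (1−0.025740) = 0.057288
Rounded to 4 decimal places: P(Elevator stuck between floors) ≈ 0.0573.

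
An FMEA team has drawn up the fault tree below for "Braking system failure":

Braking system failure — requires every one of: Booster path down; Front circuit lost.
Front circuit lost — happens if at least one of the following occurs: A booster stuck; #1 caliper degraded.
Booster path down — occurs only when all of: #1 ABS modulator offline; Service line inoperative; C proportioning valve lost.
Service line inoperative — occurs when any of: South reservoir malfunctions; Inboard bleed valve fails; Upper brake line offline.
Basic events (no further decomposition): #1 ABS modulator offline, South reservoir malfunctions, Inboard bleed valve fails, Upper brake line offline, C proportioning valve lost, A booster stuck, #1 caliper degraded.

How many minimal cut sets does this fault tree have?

6

Service line inoperative [OR]: union of children's cut sets → 3 cut set(s).
Booster path down [AND]: one cut set from each child combined → 1 × 3 × 1 = 3 cut set(s).
Front circuit lost [OR]: union of children's cut sets → 2 cut set(s).
Braking system failure [AND]: one cut set from each child combined → 3 × 2 = 6 cut set(s).
Minimal cut sets: {#1 ABS modulator offline, A booster stuck, C proportioning valve lost, South reservoir malfunctions}; {#1 ABS modulator offline, #1 caliper degraded, C proportioning valve lost, South reservoir malfunctions}; {#1 ABS modulator offline, A booster stuck, C proportioning valve lost, Inboard bleed valve fails}; {#1 ABS modulator offline, #1 caliper degraded, C proportioning valve lost, Inboard bleed valve fails}; {#1 ABS modulator offline, A booster stuck, C proportioning valve lost, Upper brake line offline}; {#1 ABS modulator offline, #1 caliper degraded, C proportioning valve lost, Upper brake line offline}.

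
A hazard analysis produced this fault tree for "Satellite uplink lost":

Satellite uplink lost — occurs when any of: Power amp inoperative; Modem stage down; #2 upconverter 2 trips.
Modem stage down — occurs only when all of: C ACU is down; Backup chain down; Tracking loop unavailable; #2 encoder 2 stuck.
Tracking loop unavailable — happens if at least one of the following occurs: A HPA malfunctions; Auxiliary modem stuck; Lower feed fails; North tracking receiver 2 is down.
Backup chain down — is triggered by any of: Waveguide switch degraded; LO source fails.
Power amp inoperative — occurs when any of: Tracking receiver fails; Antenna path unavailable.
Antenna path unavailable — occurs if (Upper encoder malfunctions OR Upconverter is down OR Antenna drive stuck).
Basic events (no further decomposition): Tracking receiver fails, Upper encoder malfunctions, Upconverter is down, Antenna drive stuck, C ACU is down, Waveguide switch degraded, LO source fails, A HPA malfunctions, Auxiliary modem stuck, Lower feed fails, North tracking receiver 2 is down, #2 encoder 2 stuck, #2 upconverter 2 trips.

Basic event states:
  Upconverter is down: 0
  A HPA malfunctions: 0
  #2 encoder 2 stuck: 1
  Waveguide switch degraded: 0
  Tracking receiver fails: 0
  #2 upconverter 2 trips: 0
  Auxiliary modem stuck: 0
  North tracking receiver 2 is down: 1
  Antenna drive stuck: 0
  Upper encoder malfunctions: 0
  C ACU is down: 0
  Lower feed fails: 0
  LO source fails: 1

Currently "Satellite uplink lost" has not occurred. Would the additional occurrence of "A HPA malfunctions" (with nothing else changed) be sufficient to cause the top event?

No

Counterfactual: set "A HPA malfunctions" to occurred.
Antenna path unavailable [OR]: Upper encoder malfunctions=not, Upconverter is down=not, Antenna drive stuck=not → no input occurs → does not occur.
Power amp inoperative [OR]: Tracking receiver fails=not, Antenna path unavailable=not → no input occurs → does not occur.
Backup chain down [OR]: Waveguide switch degraded=not, LO source fails=occurs → at least one input occurs → occurs.
Tracking loop unavailable [OR]: A HPA malfunctions=occurs, Auxiliary modem stuck=not, Lower feed fails=not, North tracking receiver 2 is down=occurs → at least one input occurs → occurs.
Modem stage down [AND]: C ACU is down=not, Backup chain down=occurs, Tracking loop unavailable=occurs, #2 encoder 2 stuck=occurs → not all inputs occur → does not occur.
Satellite uplink lost [OR]: Power amp inoperative=not, Modem stage down=not, #2 upconverter 2 trips=not → no input occurs → does not occur.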